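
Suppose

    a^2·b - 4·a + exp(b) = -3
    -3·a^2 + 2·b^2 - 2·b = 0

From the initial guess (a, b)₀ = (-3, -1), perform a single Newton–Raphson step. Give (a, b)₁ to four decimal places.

(-2.0186, -1.8893)

At (-3, -1): F = (6.367879, -23.0000).
Jacobian J = [[2·a·b - 4, a^2 + exp(b)], [-6·a, 4·b - 2]].
At the point, J = [[2.0000, 9.367879], [18.0000, -6.0000]] (det J = -180.621830).
Solving J·Δ = −F gives Δ = (0.9814, -0.8893).
Then the next iterate is (a, b)₁ = (-2.0186, -1.8893).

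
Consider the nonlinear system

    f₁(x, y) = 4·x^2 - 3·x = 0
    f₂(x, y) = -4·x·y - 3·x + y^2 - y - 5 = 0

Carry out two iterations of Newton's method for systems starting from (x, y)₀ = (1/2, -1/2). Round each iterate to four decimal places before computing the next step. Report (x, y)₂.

(0.8000, -1.4070)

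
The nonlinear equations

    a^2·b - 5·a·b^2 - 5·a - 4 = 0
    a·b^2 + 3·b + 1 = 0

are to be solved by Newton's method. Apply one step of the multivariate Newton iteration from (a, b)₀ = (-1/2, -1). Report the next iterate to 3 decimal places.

(-0.784, -0.304)

At (-1/2, -1): F = (0.750, -2.500).
Jacobian J = [[2·a·b - 5·b^2 - 5, a^2 - 10·a·b], [b^2, 2·a·b + 3]].
At the point, J = [[-9.000, -4.750], [1.000, 4.000]] (det J = -31.250).
Solving J·Δ = −F gives Δ = (-0.284, 0.696).
Then the next iterate is (a, b)₁ = (-0.784, -0.304).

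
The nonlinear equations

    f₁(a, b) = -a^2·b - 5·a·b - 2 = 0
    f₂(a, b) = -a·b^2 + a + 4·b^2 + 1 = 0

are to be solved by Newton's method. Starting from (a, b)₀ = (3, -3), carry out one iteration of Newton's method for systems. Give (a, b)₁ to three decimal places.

(2.723, -0.464)

At (3, -3): F = (70.000, 13.000).
Jacobian J = [[-2·a·b - 5·b, -a^2 - 5·a], [-b^2 + 1, -2·a·b + 8·b]].
At the point, J = [[33.000, -24.000], [-8.000, -6.000]] (det J = -390.000).
Solving J·Δ = −F gives Δ = (-0.277, 2.536).
Then the next iterate is (a, b)₁ = (2.723, -0.464).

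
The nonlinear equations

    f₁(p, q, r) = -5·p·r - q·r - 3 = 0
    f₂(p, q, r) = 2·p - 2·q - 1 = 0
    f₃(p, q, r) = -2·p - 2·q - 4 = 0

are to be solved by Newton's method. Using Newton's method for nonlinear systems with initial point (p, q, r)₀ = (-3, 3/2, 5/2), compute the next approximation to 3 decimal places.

(-0.750, -1.250, 1.796)

At (-3, 3/2, 5/2): F = (30.750, -10.000, -1.000).
Jacobian J = [[-5·r, -r, -5·p - q], [2, -2, 0], [-2, -2, 0]].
At the point, J = [[-12.500, -2.500, 13.500], [2.000, -2.000, 0.000], [-2.000, -2.000, 0.000]] (det J = -108.000).
Solving J·Δ = −F gives Δ = (2.250, -2.750, -0.704).
Then the next iterate is (p, q, r)₁ = (-0.750, -1.250, 1.796).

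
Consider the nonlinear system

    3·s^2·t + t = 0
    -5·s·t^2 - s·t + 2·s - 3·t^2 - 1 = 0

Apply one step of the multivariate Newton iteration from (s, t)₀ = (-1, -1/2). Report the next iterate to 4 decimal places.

(0.7500, -1.3125)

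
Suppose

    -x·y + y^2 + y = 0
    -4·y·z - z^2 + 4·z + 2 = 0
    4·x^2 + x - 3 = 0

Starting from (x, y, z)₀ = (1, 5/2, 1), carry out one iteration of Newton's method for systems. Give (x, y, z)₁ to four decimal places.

(0.7778, 1.1389, 1.0556)

At (1, 5/2, 1): F = (6.2500, -5.0000, 2.0000).
Jacobian J = [[-y, -x + 2·y + 1, 0], [0, -4·z, -4·y - 2·z + 4], [8·x + 1, 0, 0]].
At the point, J = [[-2.5000, 5.0000, 0.0000], [0.0000, -4.0000, -8.0000], [9.0000, 0.0000, 0.0000]] (det J = -360.0000).
Solving J·Δ = −F gives Δ = (-0.2222, -1.3611, 0.0556).
Then the next iterate is (x, y, z)₁ = (0.7778, 1.1389, 1.0556).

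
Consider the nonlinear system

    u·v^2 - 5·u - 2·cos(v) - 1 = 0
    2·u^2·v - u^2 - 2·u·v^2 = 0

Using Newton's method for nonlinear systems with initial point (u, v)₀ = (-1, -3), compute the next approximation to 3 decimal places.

At (-1, -3): F = (-3.02002, 11.000).
Jacobian J = [[v^2 - 5, 2·u·v + 2·sin(v)], [4·u·v - 2·u - 2·v^2, 2·u^2 - 4·u·v]].
At the point, J = [[4.000, 5.71776], [-4.000, -10.000]] (det J = -17.12896).
Solving J·Δ = −F gives Δ = (-1.909, 1.864).
Then the next iterate is (u, v)₁ = (-2.909, -1.136).

(-2.909, -1.136)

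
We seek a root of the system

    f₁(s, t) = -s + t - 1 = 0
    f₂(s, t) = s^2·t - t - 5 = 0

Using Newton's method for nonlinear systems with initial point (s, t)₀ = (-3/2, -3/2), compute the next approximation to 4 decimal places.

At (-3/2, -3/2): F = (-1.0000, -6.8750).
Jacobian J = [[-1, 1], [2·s·t, s^2 - 1]].
At the point, J = [[-1.0000, 1.0000], [4.5000, 1.2500]] (det J = -5.7500).
Solving J·Δ = −F gives Δ = (0.9783, 1.9783).
Then the next iterate is (s, t)₁ = (-0.5217, 0.4783).

(-0.5217, 0.4783)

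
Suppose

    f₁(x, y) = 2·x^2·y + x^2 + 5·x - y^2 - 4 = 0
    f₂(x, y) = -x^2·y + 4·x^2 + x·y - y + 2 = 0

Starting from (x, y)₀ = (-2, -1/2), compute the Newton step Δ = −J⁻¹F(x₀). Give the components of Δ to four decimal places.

(0.7129, 1.1873)

At (-2, -1/2): F = (-14.2500, 21.5000).
Jacobian J = [[4·x·y + 2·x + 5, 2·x^2 - 2·y], [-2·x·y + 8·x + y, -x^2 + x - 1]].
At the point, J = [[5.0000, 9.0000], [-18.5000, -7.0000]] (det J = 131.5000).
Solving J·Δ = −F gives Δ = (0.7129, 1.1873).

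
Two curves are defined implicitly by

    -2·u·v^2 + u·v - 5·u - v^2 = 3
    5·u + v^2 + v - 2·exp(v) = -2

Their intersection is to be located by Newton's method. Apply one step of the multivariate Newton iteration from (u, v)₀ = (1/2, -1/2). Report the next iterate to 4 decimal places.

At (1/2, -1/2): F = (-6.2500, 3.036939).
Jacobian J = [[-2·v^2 + v - 5, -4·u·v + u - 2·v], [5, 2·v - 2·exp(v) + 1]].
At the point, J = [[-6.0000, 2.5000], [5.0000, -1.213061]] (det J = -5.221632).
Solving J·Δ = −F gives Δ = (-0.0021, 2.4951).
Then the next iterate is (u, v)₁ = (0.4979, 1.9951).

(0.4979, 1.9951)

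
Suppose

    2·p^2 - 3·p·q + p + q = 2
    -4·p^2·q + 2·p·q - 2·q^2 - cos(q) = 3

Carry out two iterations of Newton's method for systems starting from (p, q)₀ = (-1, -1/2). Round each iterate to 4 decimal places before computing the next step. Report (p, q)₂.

At (-1, -1/2): F = (-3.0000, -1.377583).
Jacobian J = [[4·p - 3·q + 1, -3·p + 1], [-8·p·q + 2·q, -4·p^2 + 2·p - 4·q + sin(q)]].
At the point, J = [[-1.5000, 4.0000], [-5.0000, -4.479426]] (det J = 26.719138).
Solving J·Δ = −F gives Δ = (-0.7092, 0.4841).
Then the next iterate is (p, q)₁ = (-1.7092, -0.0159).
Round to (-1.7092, -0.0159) and repeat: F = (2.036100, -3.760228), J = [[-5.7891, 6.1276], [-0.249210, -15.056158]].
Δ = (0.0859, -0.2512), so (p, q)₂ = (-1.6233, -0.2671).

(-1.6233, -0.2671)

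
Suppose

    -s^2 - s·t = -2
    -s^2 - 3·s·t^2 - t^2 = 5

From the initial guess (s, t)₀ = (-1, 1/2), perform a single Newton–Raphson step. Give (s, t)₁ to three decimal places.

At (-1, 1/2): F = (1.500, -5.500).
Jacobian J = [[-2·s - t, -s], [-2·s - 3·t^2, -6·s·t - 2·t]].
At the point, J = [[1.500, 1.000], [1.250, 2.000]] (det J = 1.750).
Solving J·Δ = −F gives Δ = (-4.857, 5.786).
Then the next iterate is (s, t)₁ = (-5.857, 6.286).

(-5.857, 6.286)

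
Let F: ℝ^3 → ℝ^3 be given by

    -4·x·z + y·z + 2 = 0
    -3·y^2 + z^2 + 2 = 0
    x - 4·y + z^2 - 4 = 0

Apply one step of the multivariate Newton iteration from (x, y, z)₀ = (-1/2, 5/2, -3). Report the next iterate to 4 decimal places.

(0.5829, 2.1970, -3.5342)

At (-1/2, 5/2, -3): F = (-11.5000, -7.7500, -5.5000).
Jacobian J = [[-4·z, z, -4·x + y], [0, -6·y, 2·z], [1, -4, 2·z]].
At the point, J = [[12.0000, -3.0000, 4.5000], [0.0000, -15.0000, -6.0000], [1.0000, -4.0000, -6.0000]] (det J = 877.5000).
Solving J·Δ = −F gives Δ = (1.0829, -0.3030, -0.5342).
Then the next iterate is (x, y, z)₁ = (0.5829, 2.1970, -3.5342).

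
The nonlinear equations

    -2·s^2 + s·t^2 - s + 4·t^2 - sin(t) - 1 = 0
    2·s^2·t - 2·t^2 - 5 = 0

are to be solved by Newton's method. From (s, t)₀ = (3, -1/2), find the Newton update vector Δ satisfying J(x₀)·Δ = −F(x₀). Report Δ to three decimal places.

(-1.686, 0.219)

At (3, -1/2): F = (-19.77057, -14.500).
Jacobian J = [[-4·s + t^2 - 1, 2·s·t + 8·t - cos(t)], [4·s·t, 2·s^2 - 4·t]].
At the point, J = [[-12.750, -7.87758], [-6.000, 20.000]] (det J = -302.26550).
Solving J·Δ = −F gives Δ = (-1.686, 0.219).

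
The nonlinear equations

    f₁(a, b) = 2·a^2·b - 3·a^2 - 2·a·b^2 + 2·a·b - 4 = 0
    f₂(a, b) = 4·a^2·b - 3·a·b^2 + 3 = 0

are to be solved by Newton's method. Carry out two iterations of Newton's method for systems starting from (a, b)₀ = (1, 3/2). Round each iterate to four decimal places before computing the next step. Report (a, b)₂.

(0.4841, -0.8201)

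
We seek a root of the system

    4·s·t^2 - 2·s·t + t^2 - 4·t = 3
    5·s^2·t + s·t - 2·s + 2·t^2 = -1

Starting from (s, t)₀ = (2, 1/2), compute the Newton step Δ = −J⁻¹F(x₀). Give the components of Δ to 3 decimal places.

At (2, 1/2): F = (-4.750, 8.500).
Jacobian J = [[4·t^2 - 2·t, 8·s·t - 2·s + 2·t - 4], [10·s·t + t - 2, 5·s^2 + s + 4·t]].
At the point, J = [[0.000, 1.000], [8.500, 24.000]] (det J = -8.500).
Solving J·Δ = −F gives Δ = (-14.412, 4.750).

(-14.412, 4.750)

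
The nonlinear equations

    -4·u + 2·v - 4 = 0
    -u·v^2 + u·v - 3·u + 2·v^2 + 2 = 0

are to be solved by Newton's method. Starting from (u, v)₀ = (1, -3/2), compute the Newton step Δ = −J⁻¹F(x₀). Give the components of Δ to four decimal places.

(-1.0465, 3.4070)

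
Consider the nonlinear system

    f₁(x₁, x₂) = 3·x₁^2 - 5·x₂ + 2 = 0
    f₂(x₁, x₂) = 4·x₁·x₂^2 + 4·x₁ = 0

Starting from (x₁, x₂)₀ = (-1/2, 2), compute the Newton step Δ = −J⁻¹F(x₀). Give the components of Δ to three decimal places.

(-0.065, -1.411)

At (-1/2, 2): F = (-7.250, -10.000).
Jacobian J = [[6·x₁, -5], [4·x₂^2 + 4, 8·x₁·x₂]].
At the point, J = [[-3.000, -5.000], [20.000, -8.000]] (det J = 124.000).
Solving J·Δ = −F gives Δ = (-0.065, -1.411).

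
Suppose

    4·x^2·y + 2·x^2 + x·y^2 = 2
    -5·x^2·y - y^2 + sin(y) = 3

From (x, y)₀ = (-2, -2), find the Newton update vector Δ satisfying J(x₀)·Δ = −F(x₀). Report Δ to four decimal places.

At (-2, -2): F = (-34.0000, 32.090703).
Jacobian J = [[8·x·y + 4·x + y^2, 4·x^2 + 2·x·y], [-10·x·y, -5·x^2 - 2·y + cos(y)]].
At the point, J = [[28.0000, 24.0000], [-40.0000, -16.416147]] (det J = 500.347889).
Solving J·Δ = −F gives Δ = (0.4238, 0.9223).

(0.4238, 0.9223)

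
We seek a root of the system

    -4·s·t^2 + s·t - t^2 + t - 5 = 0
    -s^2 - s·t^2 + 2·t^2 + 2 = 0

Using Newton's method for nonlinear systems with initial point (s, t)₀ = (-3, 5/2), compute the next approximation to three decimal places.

At (-3, 5/2): F = (58.750, 24.250).
Jacobian J = [[-4·t^2 + t, -8·s·t + s - 2·t + 1], [-2·s - t^2, -2·s·t + 4·t]].
At the point, J = [[-22.500, 53.000], [-0.250, 25.000]] (det J = -549.250).
Solving J·Δ = −F gives Δ = (0.334, -0.967).
Then the next iterate is (s, t)₁ = (-2.666, 1.533).

(-2.666, 1.533)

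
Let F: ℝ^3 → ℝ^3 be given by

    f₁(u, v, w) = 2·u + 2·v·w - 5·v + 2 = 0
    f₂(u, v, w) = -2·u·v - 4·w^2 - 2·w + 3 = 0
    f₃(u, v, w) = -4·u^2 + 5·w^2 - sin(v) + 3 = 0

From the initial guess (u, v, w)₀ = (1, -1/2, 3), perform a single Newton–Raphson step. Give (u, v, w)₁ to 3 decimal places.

(15.657, -31.805, 4.510)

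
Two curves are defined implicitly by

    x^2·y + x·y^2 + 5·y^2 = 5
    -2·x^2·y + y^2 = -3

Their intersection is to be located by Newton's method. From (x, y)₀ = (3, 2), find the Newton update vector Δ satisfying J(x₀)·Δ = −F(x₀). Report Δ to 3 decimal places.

(-0.736, -0.811)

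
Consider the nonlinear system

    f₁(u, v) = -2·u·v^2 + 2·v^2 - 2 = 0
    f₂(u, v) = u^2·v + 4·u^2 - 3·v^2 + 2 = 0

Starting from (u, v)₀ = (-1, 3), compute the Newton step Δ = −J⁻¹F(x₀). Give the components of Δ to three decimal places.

At (-1, 3): F = (34.000, -18.000).
Jacobian J = [[-2·v^2, -4·u·v + 4·v], [2·u·v + 8·u, u^2 - 6·v]].
At the point, J = [[-18.000, 24.000], [-14.000, -17.000]] (det J = 642.000).
Solving J·Δ = −F gives Δ = (0.227, -1.246).

(0.227, -1.246)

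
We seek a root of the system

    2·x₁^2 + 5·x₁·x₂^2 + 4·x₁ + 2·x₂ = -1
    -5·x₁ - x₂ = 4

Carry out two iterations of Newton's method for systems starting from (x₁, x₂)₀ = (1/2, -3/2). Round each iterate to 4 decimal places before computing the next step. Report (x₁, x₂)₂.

At (1/2, -3/2): F = (6.1250, -5.0000).
Jacobian J = [[4·x₁ + 5·x₂^2 + 4, 10·x₁·x₂ + 2], [-5, -1]].
At the point, J = [[17.2500, -5.5000], [-5.0000, -1.0000]] (det J = -44.7500).
Solving J·Δ = −F gives Δ = (-0.7514, -1.2430).
Then the next iterate is (x₁, x₂)₁ = (-0.2514, -2.7430).
Round to (-0.2514, -2.7430) and repeat: F = (-14.822926, 0.0000), J = [[40.614645, 8.895902], [-5.0000, -1.0000]].
Δ = (-3.8353, 19.1765), so (x₁, x₂)₂ = (-4.0867, 16.4335).

(-4.0867, 16.4335)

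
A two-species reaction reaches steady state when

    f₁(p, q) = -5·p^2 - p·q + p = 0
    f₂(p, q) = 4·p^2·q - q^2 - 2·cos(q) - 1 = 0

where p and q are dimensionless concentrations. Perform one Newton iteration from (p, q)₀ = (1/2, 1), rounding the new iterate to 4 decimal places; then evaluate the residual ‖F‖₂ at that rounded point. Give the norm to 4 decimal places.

At (1/2, 1): F = (-1.2500, -2.080605).
Jacobian J = [[-10·p - q + 1, -p], [8·p·q, 4·p^2 - 2·q + 2·sin(q)]].
At the point, J = [[-5.0000, -0.5000], [4.0000, 0.682942]] (det J = -1.414710).
Solving J·Δ = −F gives Δ = (-1.3388, 10.8878).
Then the next iterate is (p, q)₁ = (-0.8388, 11.8878).
Re-evaluating at (-0.8388, 11.8878): F = (5.614759, -110.420398), so ‖F‖₂ = 110.5631.

110.5631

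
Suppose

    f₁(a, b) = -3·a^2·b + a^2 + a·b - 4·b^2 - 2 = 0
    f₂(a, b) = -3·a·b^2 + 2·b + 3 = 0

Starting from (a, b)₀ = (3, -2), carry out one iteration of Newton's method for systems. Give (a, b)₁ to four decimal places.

At (3, -2): F = (39.0000, -37.0000).
Jacobian J = [[-6·a·b + 2·a + b, -3·a^2 + a - 8·b], [-3·b^2, -6·a·b + 2]].
At the point, J = [[40.0000, -8.0000], [-12.0000, 38.0000]] (det J = 1424.0000).
Solving J·Δ = −F gives Δ = (-0.8329, 0.7107).
Then the next iterate is (a, b)₁ = (2.1671, -1.2893).

(2.1671, -1.2893)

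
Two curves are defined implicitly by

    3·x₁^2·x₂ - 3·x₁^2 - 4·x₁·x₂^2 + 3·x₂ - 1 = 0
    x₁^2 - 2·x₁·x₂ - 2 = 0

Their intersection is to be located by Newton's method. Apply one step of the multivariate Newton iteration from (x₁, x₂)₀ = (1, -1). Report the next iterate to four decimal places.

At (1, -1): F = (-14.0000, 1.0000).
Jacobian J = [[6·x₁·x₂ - 6·x₁ - 4·x₂^2, 3·x₁^2 - 8·x₁·x₂ + 3], [2·x₁ - 2·x₂, -2·x₁]].
At the point, J = [[-16.0000, 14.0000], [4.0000, -2.0000]] (det J = -24.0000).
Solving J·Δ = −F gives Δ = (0.5833, 1.6667).
Then the next iterate is (x₁, x₂)₁ = (1.5833, 0.6667).

(1.5833, 0.6667)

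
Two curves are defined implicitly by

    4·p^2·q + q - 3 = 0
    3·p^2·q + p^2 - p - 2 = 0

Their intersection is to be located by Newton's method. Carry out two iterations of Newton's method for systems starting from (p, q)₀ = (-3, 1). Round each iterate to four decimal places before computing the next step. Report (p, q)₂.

At (-3, 1): F = (34.0000, 37.0000).
Jacobian J = [[8·p·q, 4·p^2 + 1], [6·p·q + 2·p - 1, 3·p^2]].
At the point, J = [[-24.0000, 37.0000], [-25.0000, 27.0000]] (det J = 277.0000).
Solving J·Δ = −F gives Δ = (1.6282, 0.1372).
Then the next iterate is (p, q)₁ = (-1.3718, 1.1372).
Round to (-1.3718, 1.1372) and repeat: F = (6.697292, 7.673704), J = [[-12.480088, 8.527341], [-13.103666, 5.645506]].
Δ = (0.6692, 0.1940), so (p, q)₂ = (-0.7026, 1.3312).

(-0.7026, 1.3312)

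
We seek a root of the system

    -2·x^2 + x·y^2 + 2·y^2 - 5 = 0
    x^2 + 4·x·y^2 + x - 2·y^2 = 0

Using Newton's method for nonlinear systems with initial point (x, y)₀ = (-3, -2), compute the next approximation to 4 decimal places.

(-1.4601, -1.4096)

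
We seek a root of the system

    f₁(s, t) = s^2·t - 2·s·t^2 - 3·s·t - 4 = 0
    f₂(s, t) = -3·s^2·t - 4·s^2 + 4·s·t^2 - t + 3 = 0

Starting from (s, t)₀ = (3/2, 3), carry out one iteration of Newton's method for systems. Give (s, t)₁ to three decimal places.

(0.507, 2.018)

At (3/2, 3): F = (-37.750, 24.750).
Jacobian J = [[2·s·t - 2·t^2 - 3·t, s^2 - 4·s·t - 3·s], [-6·s·t - 8·s + 4·t^2, -3·s^2 + 8·s·t - 1]].
At the point, J = [[-18.000, -20.250], [-3.000, 28.250]] (det J = -569.250).
Solving J·Δ = −F gives Δ = (-0.993, -0.982).
Then the next iterate is (s, t)₁ = (0.507, 2.018).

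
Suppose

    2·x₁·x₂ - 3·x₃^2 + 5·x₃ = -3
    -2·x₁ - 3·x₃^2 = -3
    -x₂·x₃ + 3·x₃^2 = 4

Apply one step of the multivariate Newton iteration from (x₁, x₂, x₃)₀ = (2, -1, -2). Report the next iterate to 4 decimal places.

At (2, -1, -2): F = (-23.0000, -13.0000, 6.0000).
Jacobian J = [[2·x₂, 2·x₁, -6·x₃ + 5], [-2, 0, -6·x₃], [0, -x₃, -x₂ + 6·x₃]].
At the point, J = [[-2.0000, 4.0000, 17.0000], [-2.0000, 0.0000, 12.0000], [0.0000, 2.0000, -11.0000]] (det J = -108.0000).
Solving J·Δ = −F gives Δ = (-1.6111, 1.4815, 0.8148).
Then the next iterate is (x₁, x₂, x₃)₁ = (0.3889, 0.4815, -1.1852).

(0.3889, 0.4815, -1.1852)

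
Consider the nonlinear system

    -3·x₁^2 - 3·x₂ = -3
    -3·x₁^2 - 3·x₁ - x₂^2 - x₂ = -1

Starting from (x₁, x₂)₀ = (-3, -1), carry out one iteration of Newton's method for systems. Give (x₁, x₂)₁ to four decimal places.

(-1.8571, -1.1429)

At (-3, -1): F = (-21.0000, -17.0000).
Jacobian J = [[-6·x₁, -3], [-6·x₁ - 3, -2·x₂ - 1]].
At the point, J = [[18.0000, -3.0000], [15.0000, 1.0000]] (det J = 63.0000).
Solving J·Δ = −F gives Δ = (1.1429, -0.1429).
Then the next iterate is (x₁, x₂)₁ = (-1.8571, -1.1429).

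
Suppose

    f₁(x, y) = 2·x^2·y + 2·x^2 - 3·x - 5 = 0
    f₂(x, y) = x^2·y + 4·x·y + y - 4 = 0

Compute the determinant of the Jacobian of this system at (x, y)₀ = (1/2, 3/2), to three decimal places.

2.750

J = [[4·x·y + 4·x - 3, 2·x^2], [2·x·y + 4·y, x^2 + 4·x + 1]].
At the point, J = [[2.000, 0.500], [7.500, 3.250]].
det J = 2.750.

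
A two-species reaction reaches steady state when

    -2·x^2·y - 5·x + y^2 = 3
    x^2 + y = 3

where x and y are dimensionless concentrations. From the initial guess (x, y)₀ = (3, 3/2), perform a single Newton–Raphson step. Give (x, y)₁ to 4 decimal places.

(1.9590, 0.2463)

At (3, 3/2): F = (-42.7500, 7.5000).
Jacobian J = [[-4·x·y - 5, -2·x^2 + 2·y], [2·x, 1]].
At the point, J = [[-23.0000, -15.0000], [6.0000, 1.0000]] (det J = 67.0000).
Solving J·Δ = −F gives Δ = (-1.0410, -1.2537).
Then the next iterate is (x, y)₁ = (1.9590, 0.2463).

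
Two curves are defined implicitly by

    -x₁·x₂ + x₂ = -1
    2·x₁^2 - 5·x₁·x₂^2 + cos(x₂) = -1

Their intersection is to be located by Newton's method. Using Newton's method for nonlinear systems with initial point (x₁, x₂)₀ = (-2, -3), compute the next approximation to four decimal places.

At (-2, -3): F = (-8.0000, 98.010008).
Jacobian J = [[-x₂, -x₁ + 1], [4·x₁ - 5·x₂^2, -10·x₁·x₂ - sin(x₂)]].
At the point, J = [[3.0000, 3.0000], [-53.0000, -59.858880]] (det J = -20.576640).
Solving J·Δ = −F gives Δ = (8.9831, -6.3164).
Then the next iterate is (x₁, x₂)₁ = (6.9831, -9.3164).

(6.9831, -9.3164)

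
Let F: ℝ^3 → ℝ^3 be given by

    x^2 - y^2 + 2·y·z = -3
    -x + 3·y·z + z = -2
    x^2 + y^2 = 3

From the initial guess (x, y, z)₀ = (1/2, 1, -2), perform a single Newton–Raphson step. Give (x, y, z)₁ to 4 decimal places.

(0.8750, 1.6875, 0.7500)

At (1/2, 1, -2): F = (-1.7500, -6.5000, -1.7500).
Jacobian J = [[2·x, -2·y + 2·z, 2·y], [-1, 3·z, 3·y + 1], [2·x, 2·y, 0]].
At the point, J = [[1.0000, -6.0000, 2.0000], [-1.0000, -6.0000, 4.0000], [1.0000, 2.0000, 0.0000]] (det J = -24.0000).
Solving J·Δ = −F gives Δ = (0.3750, 0.6875, 2.7500).
Then the next iterate is (x, y, z)₁ = (0.8750, 1.6875, 0.7500).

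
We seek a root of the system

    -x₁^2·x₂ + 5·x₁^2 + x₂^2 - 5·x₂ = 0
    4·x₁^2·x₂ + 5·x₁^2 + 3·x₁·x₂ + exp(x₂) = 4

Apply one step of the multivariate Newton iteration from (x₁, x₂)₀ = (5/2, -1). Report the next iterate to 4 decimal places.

(1.1518, -0.7694)

At (5/2, -1): F = (43.5000, -4.882121).
Jacobian J = [[-2·x₁·x₂ + 10·x₁, -x₁^2 + 2·x₂ - 5], [8·x₁·x₂ + 10·x₁ + 3·x₂, 4·x₁^2 + 3·x₁ + exp(x₂)]].
At the point, J = [[30.0000, -13.2500], [2.0000, 32.867879]] (det J = 1012.536383).
Solving J·Δ = −F gives Δ = (-1.3482, 0.2306).
Then the next iterate is (x₁, x₂)₁ = (1.1518, -0.7694).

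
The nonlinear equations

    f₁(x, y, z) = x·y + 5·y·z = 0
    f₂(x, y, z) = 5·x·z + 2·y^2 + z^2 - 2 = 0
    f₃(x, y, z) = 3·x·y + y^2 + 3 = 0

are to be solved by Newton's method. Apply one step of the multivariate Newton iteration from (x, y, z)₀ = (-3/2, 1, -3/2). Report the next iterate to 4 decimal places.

(-1.6040, 0.6753, -0.2637)

At (-3/2, 1, -3/2): F = (-9.0000, 13.5000, -0.5000).
Jacobian J = [[y, x + 5·z, 5·y], [5·z, 4·y, 5·x + 2·z], [3·y, 3·x + 2·y, 0]].
At the point, J = [[1.0000, -9.0000, 5.0000], [-7.5000, 4.0000, -10.5000], [3.0000, -2.5000, 0.0000]] (det J = 291.0000).
Solving J·Δ = −F gives Δ = (-0.1040, -0.3247, 1.2363).
Then the next iterate is (x, y, z)₁ = (-1.6040, 0.6753, -0.2637).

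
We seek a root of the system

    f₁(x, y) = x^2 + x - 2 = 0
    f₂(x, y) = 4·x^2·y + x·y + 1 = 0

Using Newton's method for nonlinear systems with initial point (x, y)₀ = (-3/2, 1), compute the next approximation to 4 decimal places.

(-2.1250, -1.0500)

At (-3/2, 1): F = (-1.2500, 8.5000).
Jacobian J = [[2·x + 1, 0], [8·x·y + y, 4·x^2 + x]].
At the point, J = [[-2.0000, 0.0000], [-11.0000, 7.5000]] (det J = -15.0000).
Solving J·Δ = −F gives Δ = (-0.6250, -2.0500).
Then the next iterate is (x, y)₁ = (-2.1250, -1.0500).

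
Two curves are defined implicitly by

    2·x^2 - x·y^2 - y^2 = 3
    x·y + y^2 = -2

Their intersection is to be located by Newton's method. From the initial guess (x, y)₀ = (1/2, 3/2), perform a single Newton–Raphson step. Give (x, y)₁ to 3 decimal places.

At (1/2, 3/2): F = (-5.875, 5.000).
Jacobian J = [[4·x - y^2, -2·x·y - 2·y], [y, x + 2·y]].
At the point, J = [[-0.250, -4.500], [1.500, 3.500]] (det J = 5.875).
Solving J·Δ = −F gives Δ = (-0.330, -1.287).
Then the next iterate is (x, y)₁ = (0.170, 0.213).

(0.170, 0.213)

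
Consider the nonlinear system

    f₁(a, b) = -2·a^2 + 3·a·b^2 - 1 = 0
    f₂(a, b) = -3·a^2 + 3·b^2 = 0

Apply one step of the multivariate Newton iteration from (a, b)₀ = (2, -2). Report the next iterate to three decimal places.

At (2, -2): F = (15.000, 0.000).
Jacobian J = [[-4·a + 3·b^2, 6·a·b], [-6·a, 6·b]].
At the point, J = [[4.000, -24.000], [-12.000, -12.000]] (det J = -336.000).
Solving J·Δ = −F gives Δ = (-0.536, 0.536).
Then the next iterate is (a, b)₁ = (1.464, -1.464).

(1.464, -1.464)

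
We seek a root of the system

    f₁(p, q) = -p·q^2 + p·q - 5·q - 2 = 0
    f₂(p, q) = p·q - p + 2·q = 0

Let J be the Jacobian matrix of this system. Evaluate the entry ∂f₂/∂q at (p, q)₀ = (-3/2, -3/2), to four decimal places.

∂f₂/∂q = p + 2.
At (-3/2, -3/2) this is 0.5000.

0.5000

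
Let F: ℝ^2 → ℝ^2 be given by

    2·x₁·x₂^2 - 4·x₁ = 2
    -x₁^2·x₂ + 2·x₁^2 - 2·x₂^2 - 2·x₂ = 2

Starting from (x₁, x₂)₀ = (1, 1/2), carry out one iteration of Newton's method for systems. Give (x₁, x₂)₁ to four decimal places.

At (1, 1/2): F = (-5.5000, -2.0000).
Jacobian J = [[2·x₂^2 - 4, 4·x₁·x₂], [-2·x₁·x₂ + 4·x₁, -x₁^2 - 4·x₂ - 2]].
At the point, J = [[-3.5000, 2.0000], [3.0000, -5.0000]] (det J = 11.5000).
Solving J·Δ = −F gives Δ = (-2.7391, -2.0435).
Then the next iterate is (x₁, x₂)₁ = (-1.7391, -1.5435).

(-1.7391, -1.5435)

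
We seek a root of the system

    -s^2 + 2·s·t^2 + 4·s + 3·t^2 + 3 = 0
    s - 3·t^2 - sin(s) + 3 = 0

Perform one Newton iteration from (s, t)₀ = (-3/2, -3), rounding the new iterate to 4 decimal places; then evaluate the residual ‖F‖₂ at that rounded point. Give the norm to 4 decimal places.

6.1122

At (-3/2, -3): F = (-5.2500, -24.502505).
Jacobian J = [[-2·s + 2·t^2 + 4, 4·s·t + 6·t], [-cos(s) + 1, -6·t]].
At the point, J = [[25.0000, 0.0000], [0.929263, 18.0000]] (det J = 450.0000).
Solving J·Δ = −F gives Δ = (0.2100, 1.3504).
Then the next iterate is (s, t)₁ = (-1.2900, -1.6496).
Re-evaluating at (-1.2900, -1.6496): F = (-2.681204, -5.492705), so ‖F‖₂ = 6.1122.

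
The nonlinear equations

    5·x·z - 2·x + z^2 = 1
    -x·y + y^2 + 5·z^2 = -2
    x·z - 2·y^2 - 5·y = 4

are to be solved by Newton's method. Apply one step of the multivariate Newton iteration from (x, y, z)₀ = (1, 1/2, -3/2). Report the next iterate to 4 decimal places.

At (1, 1/2, -3/2): F = (-8.2500, 13.0000, -8.5000).
Jacobian J = [[5·z - 2, 0, 5·x + 2·z], [-y, -x + 2·y, 10·z], [z, -4·y - 5, x]].
At the point, J = [[-9.5000, 0.0000, 2.0000], [-0.5000, 0.0000, -15.0000], [-1.5000, -7.0000, 1.0000]] (det J = 1004.5000).
Solving J·Δ = −F gives Δ = (-0.6812, -0.9413, 0.8894).
Then the next iterate is (x, y, z)₁ = (0.3188, -0.4413, -0.6106).

(0.3188, -0.4413, -0.6106)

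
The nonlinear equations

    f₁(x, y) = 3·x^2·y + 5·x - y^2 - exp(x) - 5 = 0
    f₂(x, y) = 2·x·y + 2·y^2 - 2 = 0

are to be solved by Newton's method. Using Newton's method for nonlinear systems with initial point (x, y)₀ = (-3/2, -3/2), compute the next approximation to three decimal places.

(-0.334, -1.111)

At (-3/2, -3/2): F = (-25.09813, 7.000).
Jacobian J = [[6·x·y - exp(x) + 5, 3·x^2 - 2·y], [2·y, 2·x + 4·y]].
At the point, J = [[18.27687, 9.750], [-3.000, -9.000]] (det J = -135.24183).
Solving J·Δ = −F gives Δ = (1.166, 0.389).
Then the next iterate is (x, y)₁ = (-0.334, -1.111).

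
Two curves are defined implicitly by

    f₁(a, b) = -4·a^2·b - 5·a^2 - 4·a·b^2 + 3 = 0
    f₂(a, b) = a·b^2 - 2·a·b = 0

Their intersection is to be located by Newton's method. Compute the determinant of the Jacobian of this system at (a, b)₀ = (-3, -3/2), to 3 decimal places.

153.000

J = [[-8·a·b - 10·a - 4·b^2, -4·a^2 - 8·a·b], [b^2 - 2·b, 2·a·b - 2·a]].
At the point, J = [[-15.000, -72.000], [5.250, 15.000]].
det J = 153.000.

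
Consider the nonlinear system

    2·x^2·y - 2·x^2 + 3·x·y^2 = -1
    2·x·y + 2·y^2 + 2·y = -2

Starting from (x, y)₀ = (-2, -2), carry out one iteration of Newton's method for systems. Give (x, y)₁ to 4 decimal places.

At (-2, -2): F = (-47.0000, 14.0000).
Jacobian J = [[4·x·y - 4·x + 3·y^2, 2·x^2 + 6·x·y], [2·y, 2·x + 4·y + 2]].
At the point, J = [[36.0000, 32.0000], [-4.0000, -10.0000]] (det J = -232.0000).
Solving J·Δ = −F gives Δ = (0.0948, 1.3621).
Then the next iterate is (x, y)₁ = (-1.9052, -0.6379).

(-1.9052, -0.6379)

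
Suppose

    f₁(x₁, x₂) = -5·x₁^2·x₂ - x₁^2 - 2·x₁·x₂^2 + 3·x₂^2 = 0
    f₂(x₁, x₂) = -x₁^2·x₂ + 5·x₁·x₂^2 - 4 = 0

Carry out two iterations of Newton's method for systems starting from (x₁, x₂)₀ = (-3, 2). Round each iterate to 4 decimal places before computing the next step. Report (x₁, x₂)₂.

(-1.3757, 0.6966)

At (-3, 2): F = (-63.0000, -82.0000).
Jacobian J = [[-10·x₁·x₂ - 2·x₁ - 2·x₂^2, -5·x₁^2 - 4·x₁·x₂ + 6·x₂], [-2·x₁·x₂ + 5·x₂^2, -x₁^2 + 10·x₁·x₂]].
At the point, J = [[58.0000, -9.0000], [32.0000, -69.0000]] (det J = -3714.0000).
Solving J·Δ = −F gives Δ = (0.9717, -0.7377).
Then the next iterate is (x₁, x₂)₁ = (-2.0283, 1.2623).
Round to (-2.0283, 1.2623) and repeat: F = (-18.835522, -25.352583), J = [[26.473028, -2.754912], [13.087653, -29.717232]].
Δ = (0.6526, -0.5657), so (x₁, x₂)₂ = (-1.3757, 0.6966).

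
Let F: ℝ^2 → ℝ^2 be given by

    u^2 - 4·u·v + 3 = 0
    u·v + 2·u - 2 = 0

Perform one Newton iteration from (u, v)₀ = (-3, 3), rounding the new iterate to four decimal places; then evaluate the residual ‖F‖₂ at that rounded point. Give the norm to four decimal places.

357.3514

At (-3, 3): F = (48.0000, -17.0000).
Jacobian J = [[2·u - 4·v, -4·u], [v + 2, u]].
At the point, J = [[-18.0000, 12.0000], [5.0000, -3.0000]] (det J = -6.0000).
Solving J·Δ = −F gives Δ = (10.0000, 11.0000).
Then the next iterate is (u, v)₁ = (7.0000, 14.0000).
Re-evaluating at (7.0000, 14.0000): F = (-340.0000, 110.0000), so ‖F‖₂ = 357.3514.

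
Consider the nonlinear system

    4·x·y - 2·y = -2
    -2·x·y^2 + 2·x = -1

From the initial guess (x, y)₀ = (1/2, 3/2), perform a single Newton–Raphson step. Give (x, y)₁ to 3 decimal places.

(0.167, 1.694)

At (1/2, 3/2): F = (2.000, -0.250).
Jacobian J = [[4·y, 4·x - 2], [-2·y^2 + 2, -4·x·y]].
At the point, J = [[6.000, 0.000], [-2.500, -3.000]] (det J = -18.000).
Solving J·Δ = −F gives Δ = (-0.333, 0.194).
Then the next iterate is (x, y)₁ = (0.167, 1.694).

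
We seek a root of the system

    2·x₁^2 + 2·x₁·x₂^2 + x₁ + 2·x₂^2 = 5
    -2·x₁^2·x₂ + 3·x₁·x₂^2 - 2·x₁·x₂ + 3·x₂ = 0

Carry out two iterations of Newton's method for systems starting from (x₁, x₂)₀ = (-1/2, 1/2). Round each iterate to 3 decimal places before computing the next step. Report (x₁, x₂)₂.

(-3.955, 1.734)

At (-1/2, 1/2): F = (-4.750, 1.375).
Jacobian J = [[4·x₁ + 2·x₂^2 + 1, 4·x₁·x₂ + 4·x₂], [-4·x₁·x₂ + 3·x₂^2 - 2·x₂, -2·x₁^2 + 6·x₁·x₂ - 2·x₁ + 3]].
At the point, J = [[-0.500, 1.000], [0.750, 2.000]] (det J = -1.750).
Solving J·Δ = −F gives Δ = (-6.214, 1.643).
Then the next iterate is (x₁, x₂)₁ = (-6.714, 2.143).
Round to (-6.714, 2.143) and repeat: F = (25.95908, -250.49934), J = [[-16.67110, -48.98041], [67.04376, -160.05620]].
Δ = (2.759, -0.409), so (x₁, x₂)₂ = (-3.955, 1.734).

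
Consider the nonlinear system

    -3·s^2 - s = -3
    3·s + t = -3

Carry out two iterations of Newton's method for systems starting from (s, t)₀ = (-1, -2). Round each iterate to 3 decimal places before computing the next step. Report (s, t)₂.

At (-1, -2): F = (1.000, -2.000).
Jacobian J = [[-6·s - 1, 0], [3, 1]].
At the point, J = [[5.000, 0.000], [3.000, 1.000]] (det J = 5.000).
Solving J·Δ = −F gives Δ = (-0.200, 2.600).
Then the next iterate is (s, t)₁ = (-1.200, 0.600).
Round to (-1.200, 0.600) and repeat: F = (-0.120, 0.000), J = [[6.200, 0.000], [3.000, 1.000]].
Δ = (0.019, -0.058), so (s, t)₂ = (-1.181, 0.542).

(-1.181, 0.542)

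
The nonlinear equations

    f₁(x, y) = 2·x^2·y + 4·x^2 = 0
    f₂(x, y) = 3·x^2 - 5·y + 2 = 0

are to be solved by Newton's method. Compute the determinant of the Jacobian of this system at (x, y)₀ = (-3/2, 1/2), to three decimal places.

J = [[4·x·y + 8·x, 2·x^2], [6·x, -5]].
At the point, J = [[-15.000, 4.500], [-9.000, -5.000]].
det J = 115.500.

115.500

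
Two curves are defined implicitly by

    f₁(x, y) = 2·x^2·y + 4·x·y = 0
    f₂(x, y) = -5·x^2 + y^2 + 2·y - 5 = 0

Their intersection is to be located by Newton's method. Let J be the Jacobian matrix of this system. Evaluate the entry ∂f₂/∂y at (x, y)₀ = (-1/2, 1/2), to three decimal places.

3.000

∂f₂/∂y = 2·y + 2.
At (-1/2, 1/2) this is 3.000.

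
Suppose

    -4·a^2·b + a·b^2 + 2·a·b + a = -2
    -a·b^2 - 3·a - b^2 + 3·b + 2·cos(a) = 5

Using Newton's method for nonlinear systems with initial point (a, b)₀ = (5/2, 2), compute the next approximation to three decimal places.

At (5/2, 2): F = (-25.500, -22.10229).
Jacobian J = [[-8·a·b + b^2 + 2·b + 1, -4·a^2 + 2·a·b + 2·a], [-b^2 - 2·sin(a) - 3, -2·a·b - 2·b + 3]].
At the point, J = [[-31.000, -10.000], [-8.19694, -11.000]] (det J = 259.03056).
Solving J·Δ = −F gives Δ = (-0.230, -1.838).
Then the next iterate is (a, b)₁ = (2.270, 0.162).

(2.270, 0.162)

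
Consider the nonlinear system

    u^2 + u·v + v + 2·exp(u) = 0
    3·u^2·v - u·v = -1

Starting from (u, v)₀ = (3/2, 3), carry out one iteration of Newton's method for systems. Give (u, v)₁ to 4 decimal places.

(-1.5376, 13.6955)

At (3/2, 3): F = (18.713378, 16.7500).
Jacobian J = [[2·u + v + 2·exp(u), u + 1], [6·u·v - v, 3·u^2 - u]].
At the point, J = [[14.963378, 2.5000], [24.0000, 5.2500]] (det J = 18.557735).
Solving J·Δ = −F gives Δ = (-3.0376, 10.6955).
Then the next iterate is (u, v)₁ = (-1.5376, 13.6955).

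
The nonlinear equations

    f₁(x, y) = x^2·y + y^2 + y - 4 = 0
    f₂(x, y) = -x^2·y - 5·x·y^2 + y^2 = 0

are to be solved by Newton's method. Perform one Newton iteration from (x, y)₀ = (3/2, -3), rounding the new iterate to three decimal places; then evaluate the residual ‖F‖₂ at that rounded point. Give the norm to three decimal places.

At (3/2, -3): F = (-4.750, -51.750).
Jacobian J = [[2·x·y, x^2 + 2·y + 1], [-2·x·y - 5·y^2, -x^2 - 10·x·y + 2·y]].
At the point, J = [[-9.000, -2.750], [-36.000, 36.750]] (det J = -429.750).
Solving J·Δ = −F gives Δ = (-0.737, 0.686).
Then the next iterate is (x, y)₁ = (0.763, -2.314).
Re-evaluating at (0.763, -2.314): F = (-2.30654, -13.72605), so ‖F‖₂ = 13.918.

13.918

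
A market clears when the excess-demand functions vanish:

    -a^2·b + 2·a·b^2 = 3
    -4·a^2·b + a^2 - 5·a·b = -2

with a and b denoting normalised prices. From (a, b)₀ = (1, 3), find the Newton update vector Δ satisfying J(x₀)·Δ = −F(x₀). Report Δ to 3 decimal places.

(-0.522, -0.522)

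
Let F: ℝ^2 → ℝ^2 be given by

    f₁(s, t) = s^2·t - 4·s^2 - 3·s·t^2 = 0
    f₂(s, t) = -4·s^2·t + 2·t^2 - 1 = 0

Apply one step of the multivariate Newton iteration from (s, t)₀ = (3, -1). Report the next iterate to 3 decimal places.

At (3, -1): F = (-54.000, 37.000).
Jacobian J = [[2·s·t - 8·s - 3·t^2, s^2 - 6·s·t], [-8·s·t, -4·s^2 + 4·t]].
At the point, J = [[-33.000, 27.000], [24.000, -40.000]] (det J = 672.000).
Solving J·Δ = −F gives Δ = (-1.728, -0.112).
Then the next iterate is (s, t)₁ = (1.272, -1.112).

(1.272, -1.112)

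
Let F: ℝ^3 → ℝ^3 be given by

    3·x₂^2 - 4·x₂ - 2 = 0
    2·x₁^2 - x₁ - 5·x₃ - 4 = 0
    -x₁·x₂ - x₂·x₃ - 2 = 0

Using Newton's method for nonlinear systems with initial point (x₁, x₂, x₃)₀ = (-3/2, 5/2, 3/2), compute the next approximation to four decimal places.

(-2.2500, 1.8864, 1.4500)

At (-3/2, 5/2, 3/2): F = (6.7500, -5.5000, -2.0000).
Jacobian J = [[0, 6·x₂ - 4, 0], [4·x₁ - 1, 0, -5], [-x₂, -x₁ - x₃, -x₂]].
At the point, J = [[0.0000, 11.0000, 0.0000], [-7.0000, 0.0000, -5.0000], [-2.5000, 0.0000, -2.5000]] (det J = -55.0000).
Solving J·Δ = −F gives Δ = (-0.7500, -0.6136, -0.0500).
Then the next iterate is (x₁, x₂, x₃)₁ = (-2.2500, 1.8864, 1.4500).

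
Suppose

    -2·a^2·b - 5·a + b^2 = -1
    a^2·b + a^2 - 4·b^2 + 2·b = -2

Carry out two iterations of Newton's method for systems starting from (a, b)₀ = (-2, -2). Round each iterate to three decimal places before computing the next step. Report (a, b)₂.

(-0.202, -0.713)

At (-2, -2): F = (31.000, -22.000).
Jacobian J = [[-4·a·b - 5, -2·a^2 + 2·b], [2·a·b + 2·a, a^2 - 8·b + 2]].
At the point, J = [[-21.000, -12.000], [4.000, 22.000]] (det J = -414.000).
Solving J·Δ = −F gives Δ = (1.010, 0.816).
Then the next iterate is (a, b)₁ = (-0.990, -1.184).
Round to (-0.990, -1.184) and repeat: F = (9.67273, -6.15576), J = [[-9.68864, -4.32820], [0.36432, 12.45210]].
Δ = (0.788, 0.471), so (a, b)₂ = (-0.202, -0.713).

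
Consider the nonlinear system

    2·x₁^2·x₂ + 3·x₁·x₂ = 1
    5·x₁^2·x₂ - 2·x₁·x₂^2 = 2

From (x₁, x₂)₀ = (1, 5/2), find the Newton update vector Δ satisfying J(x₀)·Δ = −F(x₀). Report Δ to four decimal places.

At (1, 5/2): F = (11.5000, -2.0000).
Jacobian J = [[4·x₁·x₂ + 3·x₂, 2·x₁^2 + 3·x₁], [10·x₁·x₂ - 2·x₂^2, 5·x₁^2 - 4·x₁·x₂]].
At the point, J = [[17.5000, 5.0000], [12.5000, -5.0000]] (det J = -150.0000).
Solving J·Δ = −F gives Δ = (-0.3167, -1.1917).

(-0.3167, -1.1917)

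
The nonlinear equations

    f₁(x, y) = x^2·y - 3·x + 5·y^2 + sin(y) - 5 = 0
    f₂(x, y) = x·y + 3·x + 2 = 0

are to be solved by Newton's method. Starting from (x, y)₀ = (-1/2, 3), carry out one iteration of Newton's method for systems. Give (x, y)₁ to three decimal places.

(-0.453, 1.561)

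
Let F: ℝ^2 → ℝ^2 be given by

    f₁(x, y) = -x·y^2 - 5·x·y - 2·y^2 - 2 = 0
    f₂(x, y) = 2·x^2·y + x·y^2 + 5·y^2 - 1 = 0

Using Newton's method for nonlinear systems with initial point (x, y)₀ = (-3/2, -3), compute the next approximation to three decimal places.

At (-3/2, -3): F = (-29.000, 17.000).
Jacobian J = [[-y^2 - 5·y, -2·x·y - 5·x - 4·y], [4·x·y + y^2, 2·x^2 + 2·x·y + 10·y]].
At the point, J = [[6.000, 10.500], [27.000, -16.500]] (det J = -382.500).
Solving J·Δ = −F gives Δ = (0.784, 2.314).
Then the next iterate is (x, y)₁ = (-0.716, -0.686).

(-0.716, -0.686)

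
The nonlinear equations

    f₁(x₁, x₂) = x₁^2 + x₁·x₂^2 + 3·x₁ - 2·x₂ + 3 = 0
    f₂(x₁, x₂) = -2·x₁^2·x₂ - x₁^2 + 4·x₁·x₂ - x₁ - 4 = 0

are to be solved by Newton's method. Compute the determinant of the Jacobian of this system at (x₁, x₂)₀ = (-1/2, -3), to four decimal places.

J = [[2·x₁ + x₂^2 + 3, 2·x₁·x₂ - 2], [-4·x₁·x₂ - 2·x₁ + 4·x₂ - 1, -2·x₁^2 + 4·x₁]].
At the point, J = [[11.0000, 1.0000], [-18.0000, -2.5000]].
det J = -9.5000.

-9.5000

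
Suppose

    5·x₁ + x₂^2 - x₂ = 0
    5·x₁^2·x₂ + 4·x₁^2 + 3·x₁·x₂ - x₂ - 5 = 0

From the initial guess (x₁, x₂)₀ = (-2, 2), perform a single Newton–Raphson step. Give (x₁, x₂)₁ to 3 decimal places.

(-1.000, 3.000)

At (-2, 2): F = (-8.000, 37.000).
Jacobian J = [[5, 2·x₂ - 1], [10·x₁·x₂ + 8·x₁ + 3·x₂, 5·x₁^2 + 3·x₁ - 1]].
At the point, J = [[5.000, 3.000], [-50.000, 13.000]] (det J = 215.000).
Solving J·Δ = −F gives Δ = (1.000, 1.000).
Then the next iterate is (x₁, x₂)₁ = (-1.000, 3.000).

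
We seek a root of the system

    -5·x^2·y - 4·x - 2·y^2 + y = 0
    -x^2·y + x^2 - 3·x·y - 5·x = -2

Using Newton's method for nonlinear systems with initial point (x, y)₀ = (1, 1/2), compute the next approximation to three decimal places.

(0.333, 0.417)

At (1, 1/2): F = (-6.500, -4.000).
Jacobian J = [[-10·x·y - 4, -5·x^2 - 4·y + 1], [-2·x·y + 2·x - 3·y - 5, -x^2 - 3·x]].
At the point, J = [[-9.000, -6.000], [-5.500, -4.000]] (det J = 3.000).
Solving J·Δ = −F gives Δ = (-0.667, -0.083).
Then the next iterate is (x, y)₁ = (0.333, 0.417).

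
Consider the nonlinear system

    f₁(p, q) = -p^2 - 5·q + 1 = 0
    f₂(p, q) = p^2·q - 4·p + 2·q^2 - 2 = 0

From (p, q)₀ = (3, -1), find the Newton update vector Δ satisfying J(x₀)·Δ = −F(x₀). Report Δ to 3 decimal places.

(-1.500, 1.200)

At (3, -1): F = (-3.000, -21.000).
Jacobian J = [[-2·p, -5], [2·p·q - 4, p^2 + 4·q]].
At the point, J = [[-6.000, -5.000], [-10.000, 5.000]] (det J = -80.000).
Solving J·Δ = −F gives Δ = (-1.500, 1.200).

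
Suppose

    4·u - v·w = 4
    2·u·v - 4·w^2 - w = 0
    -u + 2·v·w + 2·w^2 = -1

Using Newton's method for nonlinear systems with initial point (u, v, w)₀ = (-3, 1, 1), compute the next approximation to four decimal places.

At (-3, 1, 1): F = (-17.0000, -11.0000, 8.0000).
Jacobian J = [[4, -w, -v], [2·v, 2·u, -8·w - 1], [-1, 2·w, 2·v + 4·w]].
At the point, J = [[4.0000, -1.0000, -1.0000], [2.0000, -6.0000, -9.0000], [-1.0000, 2.0000, 6.0000]] (det J = -67.0000).
Solving J·Δ = −F gives Δ = (4.2687, 1.0448, -0.9701).
Then the next iterate is (u, v, w)₁ = (1.2687, 2.0448, 0.0299).

(1.2687, 2.0448, 0.0299)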